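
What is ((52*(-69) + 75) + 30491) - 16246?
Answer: 10732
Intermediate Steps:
((52*(-69) + 75) + 30491) - 16246 = ((-3588 + 75) + 30491) - 16246 = (-3513 + 30491) - 16246 = 26978 - 16246 = 10732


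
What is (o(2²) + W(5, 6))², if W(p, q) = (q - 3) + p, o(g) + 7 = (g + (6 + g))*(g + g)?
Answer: 12769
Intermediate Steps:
o(g) = -7 + 2*g*(6 + 2*g) (o(g) = -7 + (g + (6 + g))*(g + g) = -7 + (6 + 2*g)*(2*g) = -7 + 2*g*(6 + 2*g))
W(p, q) = -3 + p + q (W(p, q) = (-3 + q) + p = -3 + p + q)
(o(2²) + W(5, 6))² = ((-7 + 4*(2²)² + 12*2²) + (-3 + 5 + 6))² = ((-7 + 4*4² + 12*4) + 8)² = ((-7 + 4*16 + 48) + 8)² = ((-7 + 64 + 48) + 8)² = (105 + 8)² = 113² = 12769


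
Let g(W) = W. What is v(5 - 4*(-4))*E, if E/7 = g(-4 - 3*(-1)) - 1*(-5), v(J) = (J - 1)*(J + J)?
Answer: 23520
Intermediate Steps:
v(J) = 2*J*(-1 + J) (v(J) = (-1 + J)*(2*J) = 2*J*(-1 + J))
E = 28 (E = 7*((-4 - 3*(-1)) - 1*(-5)) = 7*((-4 + 3) + 5) = 7*(-1 + 5) = 7*4 = 28)
v(5 - 4*(-4))*E = (2*(5 - 4*(-4))*(-1 + (5 - 4*(-4))))*28 = (2*(5 + 16)*(-1 + (5 + 16)))*28 = (2*21*(-1 + 21))*28 = (2*21*20)*28 = 840*28 = 23520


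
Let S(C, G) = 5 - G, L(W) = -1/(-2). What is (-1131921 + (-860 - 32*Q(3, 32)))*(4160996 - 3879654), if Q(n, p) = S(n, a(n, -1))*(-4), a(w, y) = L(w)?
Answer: -318536819110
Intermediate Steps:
L(W) = ½ (L(W) = -1*(-½) = ½)
a(w, y) = ½
Q(n, p) = -18 (Q(n, p) = (5 - 1*½)*(-4) = (5 - ½)*(-4) = (9/2)*(-4) = -18)
(-1131921 + (-860 - 32*Q(3, 32)))*(4160996 - 3879654) = (-1131921 + (-860 - 32*(-18)))*(4160996 - 3879654) = (-1131921 + (-860 + 576))*281342 = (-1131921 - 284)*281342 = -1132205*281342 = -318536819110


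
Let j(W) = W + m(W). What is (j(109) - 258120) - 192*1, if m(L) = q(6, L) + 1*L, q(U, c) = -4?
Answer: -258098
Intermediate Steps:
m(L) = -4 + L (m(L) = -4 + 1*L = -4 + L)
j(W) = -4 + 2*W (j(W) = W + (-4 + W) = -4 + 2*W)
(j(109) - 258120) - 192*1 = ((-4 + 2*109) - 258120) - 192*1 = ((-4 + 218) - 258120) - 192 = (214 - 258120) - 192 = -257906 - 192 = -258098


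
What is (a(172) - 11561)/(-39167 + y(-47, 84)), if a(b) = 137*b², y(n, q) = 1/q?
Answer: -339481548/3290027 ≈ -103.19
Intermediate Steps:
(a(172) - 11561)/(-39167 + y(-47, 84)) = (137*172² - 11561)/(-39167 + 1/84) = (137*29584 - 11561)/(-39167 + 1/84) = (4053008 - 11561)/(-3290027/84) = 4041447*(-84/3290027) = -339481548/3290027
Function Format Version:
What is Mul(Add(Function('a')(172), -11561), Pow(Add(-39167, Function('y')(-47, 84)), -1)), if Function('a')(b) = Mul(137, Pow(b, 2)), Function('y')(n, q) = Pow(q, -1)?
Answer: Rational(-339481548, 3290027) ≈ -103.19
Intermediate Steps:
Mul(Add(Function('a')(172), -11561), Pow(Add(-39167, Function('y')(-47, 84)), -1)) = Mul(Add(Mul(137, Pow(172, 2)), -11561), Pow(Add(-39167, Pow(84, -1)), -1)) = Mul(Add(Mul(137, 29584), -11561), Pow(Add(-39167, Rational(1, 84)), -1)) = Mul(Add(4053008, -11561), Pow(Rational(-3290027, 84), -1)) = Mul(4041447, Rational(-84, 3290027)) = Rational(-339481548, 3290027)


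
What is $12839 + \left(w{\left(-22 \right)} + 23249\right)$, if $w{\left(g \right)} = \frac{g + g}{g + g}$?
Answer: $36089$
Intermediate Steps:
$w{\left(g \right)} = 1$ ($w{\left(g \right)} = \frac{2 g}{2 g} = 2 g \frac{1}{2 g} = 1$)
$12839 + \left(w{\left(-22 \right)} + 23249\right) = 12839 + \left(1 + 23249\right) = 12839 + 23250 = 36089$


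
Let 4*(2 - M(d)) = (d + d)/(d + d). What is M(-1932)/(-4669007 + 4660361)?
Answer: -7/34584 ≈ -0.00020241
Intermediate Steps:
M(d) = 7/4 (M(d) = 2 - (d + d)/(4*(d + d)) = 2 - 2*d/(4*(2*d)) = 2 - 2*d*1/(2*d)/4 = 2 - 1/4*1 = 2 - 1/4 = 7/4)
M(-1932)/(-4669007 + 4660361) = 7/(4*(-4669007 + 4660361)) = (7/4)/(-8646) = (7/4)*(-1/8646) = -7/34584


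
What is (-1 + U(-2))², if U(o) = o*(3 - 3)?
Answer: 1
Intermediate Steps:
U(o) = 0 (U(o) = o*0 = 0)
(-1 + U(-2))² = (-1 + 0)² = (-1)² = 1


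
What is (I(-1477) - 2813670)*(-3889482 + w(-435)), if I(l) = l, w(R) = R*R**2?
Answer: 242672306701479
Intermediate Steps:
w(R) = R**3
(I(-1477) - 2813670)*(-3889482 + w(-435)) = (-1477 - 2813670)*(-3889482 + (-435)**3) = -2815147*(-3889482 - 82312875) = -2815147*(-86202357) = 242672306701479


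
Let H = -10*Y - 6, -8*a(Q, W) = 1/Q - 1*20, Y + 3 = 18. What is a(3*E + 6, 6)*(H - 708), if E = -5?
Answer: -2172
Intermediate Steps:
Y = 15 (Y = -3 + 18 = 15)
a(Q, W) = 5/2 - 1/(8*Q) (a(Q, W) = -(1/Q - 1*20)/8 = -(1/Q - 20)/8 = -(-20 + 1/Q)/8 = 5/2 - 1/(8*Q))
H = -156 (H = -10*15 - 6 = -150 - 6 = -156)
a(3*E + 6, 6)*(H - 708) = ((-1 + 20*(3*(-5) + 6))/(8*(3*(-5) + 6)))*(-156 - 708) = ((-1 + 20*(-15 + 6))/(8*(-15 + 6)))*(-864) = ((1/8)*(-1 + 20*(-9))/(-9))*(-864) = ((1/8)*(-1/9)*(-1 - 180))*(-864) = ((1/8)*(-1/9)*(-181))*(-864) = (181/72)*(-864) = -2172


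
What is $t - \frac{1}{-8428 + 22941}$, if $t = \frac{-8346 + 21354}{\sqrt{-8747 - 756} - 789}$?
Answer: $- \frac{18619009885}{1146570539} - \frac{1626 i \sqrt{9503}}{79003} \approx -16.239 - 2.0064 i$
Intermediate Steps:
$t = \frac{13008}{-789 + i \sqrt{9503}}$ ($t = \frac{13008}{\sqrt{-9503} - 789} = \frac{13008}{i \sqrt{9503} - 789} = \frac{13008}{-789 + i \sqrt{9503}} \approx -16.239 - 2.0064 i$)
$t - \frac{1}{-8428 + 22941} = \left(- \frac{1282914}{79003} - \frac{1626 i \sqrt{9503}}{79003}\right) - \frac{1}{-8428 + 22941} = \left(- \frac{1282914}{79003} - \frac{1626 i \sqrt{9503}}{79003}\right) - \frac{1}{14513} = - \frac{18619009885}{1146570539} - \frac{1626 i \sqrt{9503}}{79003}$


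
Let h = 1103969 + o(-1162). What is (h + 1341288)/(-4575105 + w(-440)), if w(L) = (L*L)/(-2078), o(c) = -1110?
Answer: -2539468733/4753630895 ≈ -0.53422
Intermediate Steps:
w(L) = -L²/2078 (w(L) = L²*(-1/2078) = -L²/2078)
h = 1102859 (h = 1103969 - 1110 = 1102859)
(h + 1341288)/(-4575105 + w(-440)) = (1102859 + 1341288)/(-4575105 - 1/2078*(-440)²) = 2444147/(-4575105 - 1/2078*193600) = 2444147/(-4575105 - 96800/1039) = 2444147/(-4753630895/1039) = 2444147*(-1039/4753630895) = -2539468733/4753630895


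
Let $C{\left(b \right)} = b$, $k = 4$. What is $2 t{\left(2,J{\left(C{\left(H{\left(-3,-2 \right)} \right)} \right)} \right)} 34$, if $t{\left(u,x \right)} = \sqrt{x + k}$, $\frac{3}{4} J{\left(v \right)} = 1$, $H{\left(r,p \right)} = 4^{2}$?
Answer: $\frac{272 \sqrt{3}}{3} \approx 157.04$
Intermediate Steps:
$H{\left(r,p \right)} = 16$
$J{\left(v \right)} = \frac{4}{3}$ ($J{\left(v \right)} = \frac{4}{3} \cdot 1 = \frac{4}{3}$)
$t{\left(u,x \right)} = \sqrt{4 + x}$ ($t{\left(u,x \right)} = \sqrt{x + 4} = \sqrt{4 + x}$)
$2 t{\left(2,J{\left(C{\left(H{\left(-3,-2 \right)} \right)} \right)} \right)} 34 = 2 \sqrt{4 + \frac{4}{3}} \cdot 34 = 2 \sqrt{\frac{16}{3}} \cdot 34 = 2 \frac{4 \sqrt{3}}{3} \cdot 34 = \frac{8 \sqrt{3}}{3} \cdot 34 = \frac{272 \sqrt{3}}{3}$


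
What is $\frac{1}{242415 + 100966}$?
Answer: $\frac{1}{343381} \approx 2.9122 \cdot 10^{-6}$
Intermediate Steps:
$\frac{1}{242415 + 100966} = \frac{1}{343381}$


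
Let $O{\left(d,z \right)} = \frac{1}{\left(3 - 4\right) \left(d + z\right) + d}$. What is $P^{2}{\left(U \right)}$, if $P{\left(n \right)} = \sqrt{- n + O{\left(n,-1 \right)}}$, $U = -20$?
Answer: $21$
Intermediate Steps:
$O{\left(d,z \right)} = - \frac{1}{z}$ ($O{\left(d,z \right)} = \frac{1}{- (d + z) + d} = \frac{1}{\left(- d - z\right) + d} = \frac{1}{\left(-1\right) z} = - \frac{1}{z}$)
$P{\left(n \right)} = \sqrt{1 - n}$ ($P{\left(n \right)} = \sqrt{- n - \frac{1}{-1}} = \sqrt{- n - -1} = \sqrt{- n + 1} = \sqrt{1 - n}$)
$P^{2}{\left(U \right)} = \left(\sqrt{1 - -20}\right)^{2} = \left(\sqrt{1 + 20}\right)^{2} = \left(\sqrt{21}\right)^{2} = 21$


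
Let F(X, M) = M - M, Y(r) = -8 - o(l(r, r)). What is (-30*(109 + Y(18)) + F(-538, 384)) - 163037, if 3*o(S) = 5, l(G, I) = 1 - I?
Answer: -166017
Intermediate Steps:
o(S) = 5/3 (o(S) = (⅓)*5 = 5/3)
Y(r) = -29/3 (Y(r) = -8 - 1*5/3 = -8 - 5/3 = -29/3)
F(X, M) = 0
(-30*(109 + Y(18)) + F(-538, 384)) - 163037 = (-30*(109 - 29/3) + 0) - 163037 = (-30*298/3 + 0) - 163037 = (-2980 + 0) - 163037 = -2980 - 163037 = -166017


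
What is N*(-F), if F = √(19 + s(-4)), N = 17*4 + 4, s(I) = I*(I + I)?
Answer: -72*√51 ≈ -514.18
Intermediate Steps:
s(I) = 2*I² (s(I) = I*(2*I) = 2*I²)
N = 72 (N = 68 + 4 = 72)
F = √51 (F = √(19 + 2*(-4)²) = √(19 + 2*16) = √(19 + 32) = √51 ≈ 7.1414)
N*(-F) = 72*(-√51) = -72*√51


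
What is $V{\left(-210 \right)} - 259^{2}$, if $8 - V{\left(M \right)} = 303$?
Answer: $-67376$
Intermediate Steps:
$V{\left(M \right)} = -295$ ($V{\left(M \right)} = 8 - 303 = -295$)
$V{\left(-210 \right)} - 259^{2} = -295 - 259^{2} = -295 - 67081 = -67376$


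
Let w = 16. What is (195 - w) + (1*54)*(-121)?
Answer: -6355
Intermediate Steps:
(195 - w) + (1*54)*(-121) = (195 - 1*16) + (1*54)*(-121) = (195 - 16) + 54*(-121) = 179 - 6534 = -6355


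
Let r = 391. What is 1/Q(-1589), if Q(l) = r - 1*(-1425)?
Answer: 1/1816 ≈ 0.00055066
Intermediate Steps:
Q(l) = 1816 (Q(l) = 391 - 1*(-1425) = 391 + 1425 = 1816)
1/Q(-1589) = 1/1816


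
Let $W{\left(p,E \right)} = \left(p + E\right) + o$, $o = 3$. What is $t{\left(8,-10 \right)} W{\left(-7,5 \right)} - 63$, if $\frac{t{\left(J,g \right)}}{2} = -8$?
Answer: $-79$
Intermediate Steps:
$t{\left(J,g \right)} = -16$ ($t{\left(J,g \right)} = 2 \left(-8\right) = -16$)
$W{\left(p,E \right)} = 3 + E + p$ ($W{\left(p,E \right)} = \left(p + E\right) + 3 = \left(E + p\right) + 3 = 3 + E + p$)
$t{\left(8,-10 \right)} W{\left(-7,5 \right)} - 63 = - 16 \left(3 + 5 - 7\right) - 63 = \left(-16\right) 1 - 63 = -16 - 63 = -79$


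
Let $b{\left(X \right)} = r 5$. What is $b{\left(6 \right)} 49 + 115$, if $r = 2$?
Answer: $605$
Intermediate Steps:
$b{\left(X \right)} = 10$ ($b{\left(X \right)} = 2 \cdot 5 = 10$)
$b{\left(6 \right)} 49 + 115 = 10 \cdot 49 + 115 = 490 + 115 = 605$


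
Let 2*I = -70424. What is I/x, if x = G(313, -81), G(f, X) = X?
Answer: 35212/81 ≈ 434.72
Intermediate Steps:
I = -35212 (I = (1/2)*(-70424) = -35212)
x = -81
I/x = -35212/(-81) = -35212*(-1/81) = 35212/81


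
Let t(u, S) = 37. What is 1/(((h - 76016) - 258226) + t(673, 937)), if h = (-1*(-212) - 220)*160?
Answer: -1/335485 ≈ -2.9808e-6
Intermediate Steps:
h = -1280 (h = (212 - 220)*160 = -8*160 = -1280)
1/(((h - 76016) - 258226) + t(673, 937)) = 1/(((-1280 - 76016) - 258226) + 37) = 1/((-77296 - 258226) + 37) = 1/(-335522 + 37) = 1/(-335485) = -1/335485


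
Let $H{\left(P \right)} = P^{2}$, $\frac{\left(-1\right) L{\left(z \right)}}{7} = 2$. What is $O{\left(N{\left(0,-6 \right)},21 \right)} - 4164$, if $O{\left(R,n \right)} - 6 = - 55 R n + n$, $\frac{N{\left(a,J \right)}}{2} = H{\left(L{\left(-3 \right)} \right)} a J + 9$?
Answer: $-24927$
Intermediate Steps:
$L{\left(z \right)} = -14$ ($L{\left(z \right)} = \left(-7\right) 2 = -14$)
$N{\left(a,J \right)} = 18 + 392 J a$ ($N{\left(a,J \right)} = 2 \left(\left(-14\right)^{2} a J + 9\right) = 2 \left(196 a J + 9\right) = 2 \left(196 J a + 9\right) = 2 \left(9 + 196 J a\right) = 18 + 392 J a$)
$O{\left(R,n \right)} = 6 + n - 55 R n$ ($O{\left(R,n \right)} = 6 + \left(- 55 R n + n\right) = 6 - \left(- n + 55 R n\right) = 6 + n - 55 R n$)
$O{\left(N{\left(0,-6 \right)},21 \right)} - 4164 = \left(6 + 21 - 55 \left(18 + 392 \left(-6\right) 0\right) 21\right) - 4164 = \left(6 + 21 - 55 \left(18 + 0\right) 21\right) - 4164 = \left(6 + 21 - 990 \cdot 21\right) - 4164 = \left(6 + 21 - 20790\right) - 4164 = -20763 - 4164 = -24927$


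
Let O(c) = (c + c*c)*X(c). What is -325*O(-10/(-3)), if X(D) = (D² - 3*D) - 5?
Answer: 1478750/81 ≈ 18256.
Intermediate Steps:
X(D) = -5 + D² - 3*D
O(c) = (c + c²)*(-5 + c² - 3*c) (O(c) = (c + c*c)*(-5 + c² - 3*c) = (c + c²)*(-5 + c² - 3*c))
-325*O(-10/(-3)) = -(-325)*(-10/(-3))*(1 - 10/(-3))*(5 - (-10/(-3))² + 3*(-10/(-3))) = -(-325)*(-10*(-⅓))*(1 - 10*(-⅓))*(5 - (-10*(-⅓))² + 3*(-10*(-⅓))) = -(-325)*10*(1 + 10/3)*(5 - (10/3)² + 3*(10/3))/3 = -(-325)*10*13*(5 - 1*100/9 + 10)/(3*3) = -(-325)*10*13*(5 - 100/9 + 10)/(3*3) = -(-325)*10*13*35/(3*3*9) = -325*(-4550/81) = 1478750/81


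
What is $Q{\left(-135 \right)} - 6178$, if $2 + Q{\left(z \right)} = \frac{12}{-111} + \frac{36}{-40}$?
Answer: $- \frac{2286973}{370} \approx -6181.0$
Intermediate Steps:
$Q{\left(z \right)} = - \frac{1113}{370}$ ($Q{\left(z \right)} = -2 + \left(\frac{12}{-111} + \frac{36}{-40}\right) = -2 + \left(12 \left(- \frac{1}{111}\right) + 36 \left(- \frac{1}{40}\right)\right) = -2 - \frac{373}{370} = - \frac{1113}{370}$)
$Q{\left(-135 \right)} - 6178 = - \frac{1113}{370} - 6178 = - \frac{2286973}{370}$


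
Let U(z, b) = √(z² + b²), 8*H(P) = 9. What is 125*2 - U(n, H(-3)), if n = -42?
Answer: 250 - 3*√12553/8 ≈ 207.98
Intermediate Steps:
H(P) = 9/8 (H(P) = (⅛)*9 = 9/8)
U(z, b) = √(b² + z²)
125*2 - U(n, H(-3)) = 125*2 - √((9/8)² + (-42)²) = 250 - √(81/64 + 1764) = 250 - √(112977/64) = 250 - 3*√12553/8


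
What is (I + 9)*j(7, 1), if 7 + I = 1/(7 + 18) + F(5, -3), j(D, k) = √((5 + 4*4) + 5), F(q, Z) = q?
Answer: 176*√26/25 ≈ 35.897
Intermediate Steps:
j(D, k) = √26 (j(D, k) = √((5 + 16) + 5) = √(21 + 5) = √26)
I = -49/25 (I = -7 + (1/(7 + 18) + 5) = -7 + (1/25 + 5) = -7 + 126/25 = -49/25 ≈ -1.9600)
(I + 9)*j(7, 1) = (-49/25 + 9)*√26 = 176*√26/25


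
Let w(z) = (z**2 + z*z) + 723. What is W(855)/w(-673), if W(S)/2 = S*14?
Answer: 23940/906581 ≈ 0.026407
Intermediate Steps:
W(S) = 28*S (W(S) = 2*(S*14) = 2*(14*S) = 28*S)
w(z) = 723 + 2*z**2 (w(z) = (z**2 + z**2) + 723 = 2*z**2 + 723 = 723 + 2*z**2)
W(855)/w(-673) = (28*855)/(723 + 2*(-673)**2) = 23940/(723 + 2*452929) = 23940/(723 + 905858) = 23940/906581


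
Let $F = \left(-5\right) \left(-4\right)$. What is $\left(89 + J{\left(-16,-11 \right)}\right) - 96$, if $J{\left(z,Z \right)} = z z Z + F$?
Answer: $-2803$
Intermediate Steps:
$F = 20$
$J{\left(z,Z \right)} = 20 + Z z^{2}$ ($J{\left(z,Z \right)} = z z Z + 20 = z^{2} Z + 20 = Z z^{2} + 20 = 20 + Z z^{2}$)
$\left(89 + J{\left(-16,-11 \right)}\right) - 96 = \left(89 + \left(20 - 11 \left(-16\right)^{2}\right)\right) - 96 = \left(89 + \left(20 - 2816\right)\right) - 96 = \left(89 - 2796\right) - 96 = -2707 - 96 = -2803$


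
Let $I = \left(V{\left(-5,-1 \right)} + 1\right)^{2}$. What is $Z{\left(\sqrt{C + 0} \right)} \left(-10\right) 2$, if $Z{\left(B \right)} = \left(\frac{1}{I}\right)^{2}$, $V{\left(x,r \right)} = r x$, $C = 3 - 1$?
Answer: $- \frac{5}{324} \approx -0.015432$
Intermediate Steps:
$C = 2$
$I = 36$ ($I = \left(\left(-1\right) \left(-5\right) + 1\right)^{2} = \left(5 + 1\right)^{2} = 6^{2} = 36$)
$Z{\left(B \right)} = \frac{1}{1296}$ ($Z{\left(B \right)} = \left(\frac{1}{36}\right)^{2} = \frac{1}{1296}$)
$Z{\left(\sqrt{C + 0} \right)} \left(-10\right) 2 = \frac{1}{1296} \left(-10\right) 2 = \left(- \frac{5}{648}\right) 2 = - \frac{5}{324}$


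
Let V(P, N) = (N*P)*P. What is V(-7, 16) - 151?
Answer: 633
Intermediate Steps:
V(P, N) = N*P²
V(-7, 16) - 151 = 16*(-7)² - 151 = 16*49 - 151 = 784 - 151 = 633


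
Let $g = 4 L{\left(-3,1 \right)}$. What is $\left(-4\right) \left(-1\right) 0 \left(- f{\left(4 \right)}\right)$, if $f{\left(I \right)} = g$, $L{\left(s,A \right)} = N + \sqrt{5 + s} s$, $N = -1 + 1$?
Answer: $0$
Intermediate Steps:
$N = 0$
$L{\left(s,A \right)} = s \sqrt{5 + s}$ ($L{\left(s,A \right)} = 0 + \sqrt{5 + s} s = 0 + s \sqrt{5 + s} = s \sqrt{5 + s}$)
$g = - 12 \sqrt{2}$ ($g = 4 \left(- 3 \sqrt{5 - 3}\right) = 4 \left(- 3 \sqrt{2}\right) = - 12 \sqrt{2} \approx -16.971$)
$f{\left(I \right)} = - 12 \sqrt{2}$
$\left(-4\right) \left(-1\right) 0 \left(- f{\left(4 \right)}\right) = \left(-4\right) \left(-1\right) 0 \left(- \left(-12\right) \sqrt{2}\right) = 4 \cdot 0 \cdot 12 \sqrt{2} = 0 \cdot 12 \sqrt{2} = 0$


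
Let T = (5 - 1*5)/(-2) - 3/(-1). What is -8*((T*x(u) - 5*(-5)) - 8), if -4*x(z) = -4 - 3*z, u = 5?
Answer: -250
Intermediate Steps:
x(z) = 1 + 3*z/4 (x(z) = -(-4 - 3*z)/4 = 1 + 3*z/4)
T = 3 (T = (5 - 5)*(-½) - 3*(-1) = 0*(-½) + 3 = 0 + 3 = 3)
-8*((T*x(u) - 5*(-5)) - 8) = -8*((3*(1 + (¾)*5) - 5*(-5)) - 8) = -8*((3*(1 + 15/4) + 25) - 8) = -8*((3*(19/4) + 25) - 8) = -8*((57/4 + 25) - 8) = -8*(157/4 - 8) = -8*125/4 = -250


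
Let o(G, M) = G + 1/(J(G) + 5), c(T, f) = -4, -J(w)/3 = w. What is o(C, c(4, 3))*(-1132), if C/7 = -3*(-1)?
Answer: -688822/29 ≈ -23752.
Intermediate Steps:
J(w) = -3*w
C = 21 (C = 7*(-3*(-1)) = 7*3 = 21)
o(G, M) = G + 1/(5 - 3*G) (o(G, M) = G + 1/(-3*G + 5) = G + 1/(5 - 3*G))
o(C, c(4, 3))*(-1132) = ((-1 - 5*21 + 3*21**2)/(-5 + 3*21))*(-1132) = ((-1 - 105 + 3*441)/(-5 + 63))*(-1132) = ((-1 - 105 + 1323)/58)*(-1132) = ((1/58)*1217)*(-1132) = (1217/58)*(-1132) = -688822/29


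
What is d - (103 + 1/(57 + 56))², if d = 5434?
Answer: -66102854/12769 ≈ -5176.8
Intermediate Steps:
d - (103 + 1/(57 + 56))² = 5434 - (103 + 1/(57 + 56))² = 5434 - (103 + 1/113)² = 5434 - (11640/113)² = 5434 - 1*135489600/12769 = 5434 - 135489600/12769 = -66102854/12769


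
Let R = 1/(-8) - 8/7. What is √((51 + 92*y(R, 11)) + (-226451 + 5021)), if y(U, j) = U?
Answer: I*√43413146/14 ≈ 470.63*I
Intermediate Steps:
R = -71/56 (R = 1*(-⅛) - 8*⅐ = -⅛ - 8/7 = -71/56 ≈ -1.2679)
√((51 + 92*y(R, 11)) + (-226451 + 5021)) = √((51 + 92*(-71/56)) + (-226451 + 5021)) = √((51 - 1633/14) - 221430) = √(-919/14 - 221430) = √(-3100939/14) = I*√43413146/14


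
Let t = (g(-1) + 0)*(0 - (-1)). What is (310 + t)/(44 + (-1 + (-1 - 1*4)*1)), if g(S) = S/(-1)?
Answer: 311/38 ≈ 8.1842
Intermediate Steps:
g(S) = -S (g(S) = S*(-1) = -S)
t = 1 (t = (-1*(-1) + 0)*(0 - (-1)) = (1 + 0)*(0 - 1*(-1)) = 1*(0 + 1) = 1*1 = 1)
(310 + t)/(44 + (-1 + (-1 - 1*4)*1)) = (310 + 1)/(44 + (-1 + (-1 - 1*4)*1)) = 311/(44 + (-1 + (-1 - 4)*1)) = 311/(44 + (-1 - 5*1)) = 311/(44 + (-1 - 5)) = 311/(44 - 6) = 311/38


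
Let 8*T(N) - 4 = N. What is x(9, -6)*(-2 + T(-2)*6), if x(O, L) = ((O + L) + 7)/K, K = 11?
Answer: -5/11 ≈ -0.45455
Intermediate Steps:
T(N) = ½ + N/8
x(O, L) = 7/11 + L/11 + O/11 (x(O, L) = ((O + L) + 7)/11 = ((L + O) + 7)*(1/11) = (7 + L + O)*(1/11) = 7/11 + L/11 + O/11)
x(9, -6)*(-2 + T(-2)*6) = (7/11 + (1/11)*(-6) + (1/11)*9)*(-2 + (½ + (⅛)*(-2))*6) = (7/11 - 6/11 + 9/11)*(-2 + (½ - ¼)*6) = 10*(-2 + (¼)*6)/11 = 10*(-2 + 3/2)/11 = (10/11)*(-½) = -5/11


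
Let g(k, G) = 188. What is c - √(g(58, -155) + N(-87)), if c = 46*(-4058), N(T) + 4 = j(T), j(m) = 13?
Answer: -186668 - √197 ≈ -1.8668e+5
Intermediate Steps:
N(T) = 9 (N(T) = -4 + 13 = 9)
c = -186668
c - √(g(58, -155) + N(-87)) = -186668 - √(188 + 9) = -186668 - √197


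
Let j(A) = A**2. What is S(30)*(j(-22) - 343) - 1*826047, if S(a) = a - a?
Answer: -826047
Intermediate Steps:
S(a) = 0
S(30)*(j(-22) - 343) - 1*826047 = 0*((-22)**2 - 343) - 1*826047 = 0*(484 - 343) - 826047 = 0*141 - 826047 = 0 - 826047 = -826047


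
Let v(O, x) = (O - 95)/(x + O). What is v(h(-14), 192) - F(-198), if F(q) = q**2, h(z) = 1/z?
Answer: -105342479/2687 ≈ -39205.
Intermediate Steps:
v(O, x) = (-95 + O)/(O + x)
v(h(-14), 192) - F(-198) = (-95 + 1/(-14))/(1/(-14) + 192) - 1*(-198)**2 = (-95 - 1/14)/(-1/14 + 192) - 1*39204 = -1331/14/(2687/14) - 39204 = (14/2687)*(-1331/14) - 39204 = -1331/2687 - 39204 = -105342479/2687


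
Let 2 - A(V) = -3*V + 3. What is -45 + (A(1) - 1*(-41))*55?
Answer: 2320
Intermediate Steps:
A(V) = -1 + 3*V (A(V) = 2 - (-3*V + 3) = 2 - (3 - 3*V) = 2 + (-3 + 3*V) = -1 + 3*V)
-45 + (A(1) - 1*(-41))*55 = -45 + ((-1 + 3*1) - 1*(-41))*55 = -45 + ((-1 + 3) + 41)*55 = -45 + (2 + 41)*55 = -45 + 43*55 = -45 + 2365 = 2320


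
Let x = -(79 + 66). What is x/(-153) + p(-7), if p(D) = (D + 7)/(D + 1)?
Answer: 145/153 ≈ 0.94771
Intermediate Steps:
p(D) = (7 + D)/(1 + D)
x = -145 (x = -1*145 = -145)
x/(-153) + p(-7) = -145/(-153) + (7 - 7)/(1 - 7) = -145*(-1/153) + 0/(-6) = 145/153 - ⅙*0 = 145/153 + 0 = 145/153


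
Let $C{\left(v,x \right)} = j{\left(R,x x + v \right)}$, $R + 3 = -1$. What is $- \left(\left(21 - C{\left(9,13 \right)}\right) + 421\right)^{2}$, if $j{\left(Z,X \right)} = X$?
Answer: $-69696$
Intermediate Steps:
$R = -4$ ($R = -3 - 1 = -4$)
$C{\left(v,x \right)} = v + x^{2}$ ($C{\left(v,x \right)} = x x + v = x^{2} + v = v + x^{2}$)
$- \left(\left(21 - C{\left(9,13 \right)}\right) + 421\right)^{2} = - \left(\left(21 - \left(9 + 13^{2}\right)\right) + 421\right)^{2} = - \left(\left(21 - \left(9 + 169\right)\right) + 421\right)^{2} = - \left(\left(21 - 178\right) + 421\right)^{2} = - \left(-157 + 421\right)^{2} = - 264^{2} = \left(-1\right) 69696 = -69696$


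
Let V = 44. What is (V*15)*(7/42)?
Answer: 110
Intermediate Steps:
(V*15)*(7/42) = (44*15)*(7/42) = 660*(7*(1/42)) = 660*(1/6) = 110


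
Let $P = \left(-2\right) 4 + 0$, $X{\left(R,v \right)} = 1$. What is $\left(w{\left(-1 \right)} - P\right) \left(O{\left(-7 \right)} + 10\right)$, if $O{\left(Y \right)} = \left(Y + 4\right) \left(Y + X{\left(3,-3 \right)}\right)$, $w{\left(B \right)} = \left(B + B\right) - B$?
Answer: $196$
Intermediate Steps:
$w{\left(B \right)} = B$ ($w{\left(B \right)} = 2 B - B = B$)
$O{\left(Y \right)} = \left(1 + Y\right) \left(4 + Y\right)$ ($O{\left(Y \right)} = \left(Y + 4\right) \left(Y + 1\right) = \left(4 + Y\right) \left(1 + Y\right) = \left(1 + Y\right) \left(4 + Y\right)$)
$P = -8$ ($P = -8 + 0 = -8$)
$\left(w{\left(-1 \right)} - P\right) \left(O{\left(-7 \right)} + 10\right) = \left(-1 - -8\right) \left(\left(4 + \left(-7\right)^{2} + 5 \left(-7\right)\right) + 10\right) = \left(-1 + 8\right) \left(\left(4 + 49 - 35\right) + 10\right) = 7 \left(18 + 10\right) = 7 \cdot 28 = 196$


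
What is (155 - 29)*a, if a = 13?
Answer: 1638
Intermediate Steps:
(155 - 29)*a = (155 - 29)*13 = 126*13 = 1638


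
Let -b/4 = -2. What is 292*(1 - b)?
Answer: -2044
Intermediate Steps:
b = 8 (b = -4*(-2) = 8)
292*(1 - b) = 292*(1 - 1*8) = 292*(1 - 8) = 292*(-7) = -2044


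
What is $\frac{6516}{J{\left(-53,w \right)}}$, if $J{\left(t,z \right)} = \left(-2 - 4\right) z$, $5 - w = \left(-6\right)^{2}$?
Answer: $\frac{1086}{31} \approx 35.032$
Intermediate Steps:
$w = -31$ ($w = 5 - \left(-6\right)^{2} = 5 - 36 = -31$)
$J{\left(t,z \right)} = - 6 z$
$\frac{6516}{J{\left(-53,w \right)}} = \frac{6516}{\left(-6\right) \left(-31\right)} = \frac{6516}{186} = 6516 \cdot \frac{1}{186} = \frac{1086}{31}$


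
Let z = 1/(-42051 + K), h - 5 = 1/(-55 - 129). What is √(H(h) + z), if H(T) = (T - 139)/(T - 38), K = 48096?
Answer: √5472097430044830/36711285 ≈ 2.0150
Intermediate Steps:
h = 919/184 (h = 5 + 1/(-55 - 129) = 5 + 1/(-184) = 5 - 1/184 = 919/184 ≈ 4.9946)
H(T) = (-139 + T)/(-38 + T)
z = 1/6045 (z = 1/(-42051 + 48096) = 1/6045 ≈ 0.00016543)
√(H(h) + z) = √((-139 + 919/184)/(-38 + 919/184) + 1/6045) = √(-24657/184/(-6073/184) + 1/6045) = √(-184/6073*(-24657/184) + 1/6045) = √(24657/6073 + 1/6045) = √(149057638/36711285) = √5472097430044830/36711285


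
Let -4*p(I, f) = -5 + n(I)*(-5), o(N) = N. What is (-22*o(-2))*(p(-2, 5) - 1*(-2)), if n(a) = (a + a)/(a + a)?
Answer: 198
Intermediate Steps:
n(a) = 1 (n(a) = (2*a)/((2*a)) = (2*a)*(1/(2*a)) = 1)
p(I, f) = 5/2 (p(I, f) = -(-5 + 1*(-5))/4 = -(-5 - 5)/4 = -1/4*(-10) = 5/2)
(-22*o(-2))*(p(-2, 5) - 1*(-2)) = (-22*(-2))*(5/2 - 1*(-2)) = 44*(5/2 + 2) = 44*(9/2) = 198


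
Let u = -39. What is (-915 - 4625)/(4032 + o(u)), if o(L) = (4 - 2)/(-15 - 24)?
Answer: -108030/78623 ≈ -1.3740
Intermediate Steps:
o(L) = -2/39 (o(L) = 2/(-39) = 2*(-1/39) = -2/39)
(-915 - 4625)/(4032 + o(u)) = (-915 - 4625)/(4032 - 2/39) = -5540/157246/39 = -5540*39/157246 = -108030/78623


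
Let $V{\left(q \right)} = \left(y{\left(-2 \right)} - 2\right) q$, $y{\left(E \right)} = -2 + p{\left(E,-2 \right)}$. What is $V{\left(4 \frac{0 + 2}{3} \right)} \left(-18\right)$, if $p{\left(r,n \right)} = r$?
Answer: $288$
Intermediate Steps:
$y{\left(E \right)} = -2 + E$
$V{\left(q \right)} = - 6 q$ ($V{\left(q \right)} = \left(\left(-2 - 2\right) - 2\right) q = \left(-4 - 2\right) q = - 6 q$)
$V{\left(4 \frac{0 + 2}{3} \right)} \left(-18\right) = - 6 \cdot 4 \frac{0 + 2}{3} \left(-18\right) = - 6 \cdot 4 \cdot 2 \cdot \frac{1}{3} \left(-18\right) = - 6 \cdot 4 \cdot \frac{2}{3} \left(-18\right) = \left(-6\right) \frac{8}{3} \left(-18\right) = \left(-16\right) \left(-18\right) = 288$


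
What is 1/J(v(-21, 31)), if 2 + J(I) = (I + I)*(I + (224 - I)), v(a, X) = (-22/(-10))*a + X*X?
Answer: 5/2049142 ≈ 2.4400e-6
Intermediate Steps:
v(a, X) = X² + 11*a/5 (v(a, X) = (-22*(-⅒))*a + X² = 11*a/5 + X² = X² + 11*a/5)
J(I) = -2 + 448*I (J(I) = -2 + (I + I)*(I + (224 - I)) = -2 + (2*I)*224 = -2 + 448*I)
1/J(v(-21, 31)) = 1/(-2 + 448*(31² + (11/5)*(-21))) = 1/(-2 + 448*(961 - 231/5)) = 1/(-2 + 448*(4574/5)) = 1/(-2 + 2049152/5) = 1/(2049142/5) = 5/2049142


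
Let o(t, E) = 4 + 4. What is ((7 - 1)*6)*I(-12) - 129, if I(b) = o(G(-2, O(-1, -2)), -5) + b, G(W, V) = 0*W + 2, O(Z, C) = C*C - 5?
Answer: -273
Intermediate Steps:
O(Z, C) = -5 + C² (O(Z, C) = C² - 5 = -5 + C²)
G(W, V) = 2 (G(W, V) = 0 + 2 = 2)
o(t, E) = 8
I(b) = 8 + b
((7 - 1)*6)*I(-12) - 129 = ((7 - 1)*6)*(8 - 12) - 129 = (6*6)*(-4) - 129 = 36*(-4) - 129 = -144 - 129 = -273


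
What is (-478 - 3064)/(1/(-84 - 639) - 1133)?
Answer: 1280433/409580 ≈ 3.1262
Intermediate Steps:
(-478 - 3064)/(1/(-84 - 639) - 1133) = -3542/(1/(-723) - 1133) = -3542/(-1/723 - 1133) = -3542/(-819160/723) = -3542*(-723/819160) = 1280433/409580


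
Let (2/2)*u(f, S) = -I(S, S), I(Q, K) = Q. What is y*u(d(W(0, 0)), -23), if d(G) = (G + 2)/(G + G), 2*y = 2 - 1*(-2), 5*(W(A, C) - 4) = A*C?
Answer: 46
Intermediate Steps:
W(A, C) = 4 + A*C/5 (W(A, C) = 4 + (A*C)/5 = 4 + A*C/5)
y = 2 (y = (2 - 1*(-2))/2 = (2 + 2)/2 = (½)*4 = 2)
d(G) = (2 + G)/(2*G) (d(G) = (2 + G)/((2*G)) = (2 + G)*(1/(2*G)) = (2 + G)/(2*G))
u(f, S) = -S
y*u(d(W(0, 0)), -23) = 2*(-1*(-23)) = 2*23 = 46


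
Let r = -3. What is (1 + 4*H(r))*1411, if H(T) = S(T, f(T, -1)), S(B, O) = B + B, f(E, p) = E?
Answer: -32453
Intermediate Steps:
S(B, O) = 2*B
H(T) = 2*T
(1 + 4*H(r))*1411 = (1 + 4*(2*(-3)))*1411 = (1 + 4*(-6))*1411 = (1 - 24)*1411 = -23*1411 = -32453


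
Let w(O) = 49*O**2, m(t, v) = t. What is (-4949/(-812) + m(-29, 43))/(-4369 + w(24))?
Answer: -2657/2767180 ≈ -0.00096018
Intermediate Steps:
(-4949/(-812) + m(-29, 43))/(-4369 + w(24)) = (-4949/(-812) - 29)/(-4369 + 49*24**2) = (-4949*(-1/812) - 29)/(-4369 + 49*576) = (707/116 - 29)/(-4369 + 28224) = -2657/116/23855 = -2657/116*1/23855 = -2657/2767180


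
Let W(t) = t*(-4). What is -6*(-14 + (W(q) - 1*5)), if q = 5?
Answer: 234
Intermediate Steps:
W(t) = -4*t
-6*(-14 + (W(q) - 1*5)) = -6*(-14 + (-4*5 - 1*5)) = -6*(-14 + (-20 - 5)) = -6*(-14 - 25) = -6*(-39) = 234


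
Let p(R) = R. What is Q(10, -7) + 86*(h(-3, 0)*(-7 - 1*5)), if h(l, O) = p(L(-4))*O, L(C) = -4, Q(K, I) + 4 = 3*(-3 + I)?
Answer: -34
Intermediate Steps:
Q(K, I) = -13 + 3*I (Q(K, I) = -4 + 3*(-3 + I) = -4 + (-9 + 3*I) = -13 + 3*I)
h(l, O) = -4*O
Q(10, -7) + 86*(h(-3, 0)*(-7 - 1*5)) = (-13 + 3*(-7)) + 86*((-4*0)*(-7 - 1*5)) = (-13 - 21) + 86*(0*(-7 - 5)) = -34 + 86*(0*(-12)) = -34 + 86*0 = -34 + 0 = -34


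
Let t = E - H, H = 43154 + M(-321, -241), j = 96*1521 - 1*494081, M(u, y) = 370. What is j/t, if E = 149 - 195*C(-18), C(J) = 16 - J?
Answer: 69613/10001 ≈ 6.9606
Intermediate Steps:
j = -348065 (j = 146016 - 494081 = -348065)
H = 43524 (H = 43154 + 370 = 43524)
E = -6481 (E = 149 - 195*(16 - 1*(-18)) = 149 - 195*(16 + 18) = 149 - 195*34 = 149 - 6630 = -6481)
t = -50005 (t = -6481 - 1*43524 = -6481 - 43524 = -50005)
j/t = -348065/(-50005) = -348065*(-1/50005) = 69613/10001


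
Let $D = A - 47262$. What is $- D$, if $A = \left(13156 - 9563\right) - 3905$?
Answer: $47574$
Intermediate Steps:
$A = -312$ ($A = 3593 - 3905 = -312$)
$D = -47574$ ($D = -312 - 47262 = -47574$)
$- D = \left(-1\right) \left(-47574\right) = 47574$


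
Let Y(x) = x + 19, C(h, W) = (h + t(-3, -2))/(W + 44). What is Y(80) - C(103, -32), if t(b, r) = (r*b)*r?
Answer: 1097/12 ≈ 91.417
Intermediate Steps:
t(b, r) = b*r² (t(b, r) = (b*r)*r = b*r²)
C(h, W) = (-12 + h)/(44 + W) (C(h, W) = (h - 3*(-2)²)/(W + 44) = (h - 3*4)/(44 + W) = (h - 12)/(44 + W) = (-12 + h)/(44 + W))
Y(x) = 19 + x
Y(80) - C(103, -32) = (19 + 80) - (-12 + 103)/(44 - 32) = 99 - 91/12 = 1097/12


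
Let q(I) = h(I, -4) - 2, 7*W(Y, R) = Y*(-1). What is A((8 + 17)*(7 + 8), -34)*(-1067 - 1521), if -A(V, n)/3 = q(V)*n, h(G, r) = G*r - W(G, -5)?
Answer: 2676452664/7 ≈ 3.8235e+8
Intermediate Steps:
W(Y, R) = -Y/7 (W(Y, R) = (Y*(-1))/7 = (-Y)/7 = -Y/7)
h(G, r) = G/7 + G*r (h(G, r) = G*r - (-1)*G/7 = G*r + G/7 = G/7 + G*r)
q(I) = -2 - 27*I/7 (q(I) = I*(⅐ - 4) - 2 = I*(-27/7) - 2 = -27*I/7 - 2 = -2 - 27*I/7)
A(V, n) = -3*n*(-2 - 27*V/7) (A(V, n) = -3*(-2 - 27*V/7)*n = -3*n*(-2 - 27*V/7))
A((8 + 17)*(7 + 8), -34)*(-1067 - 1521) = ((3/7)*(-34)*(14 + 27*((8 + 17)*(7 + 8))))*(-1067 - 1521) = ((3/7)*(-34)*(14 + 27*(25*15)))*(-2588) = ((3/7)*(-34)*(14 + 27*375))*(-2588) = ((3/7)*(-34)*(14 + 10125))*(-2588) = ((3/7)*(-34)*10139)*(-2588) = -1034178/7*(-2588) = 2676452664/7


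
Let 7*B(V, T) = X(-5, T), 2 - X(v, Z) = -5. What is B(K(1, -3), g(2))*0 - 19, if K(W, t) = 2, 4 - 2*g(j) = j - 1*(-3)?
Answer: -19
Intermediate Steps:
X(v, Z) = 7 (X(v, Z) = 2 - 1*(-5) = 2 + 5 = 7)
g(j) = ½ - j/2 (g(j) = 2 - (j - 1*(-3))/2 = 2 - (j + 3)/2 = 2 - (3 + j)/2 = 2 + (-3/2 - j/2) = ½ - j/2)
B(V, T) = 1 (B(V, T) = (⅐)*7 = 1)
B(K(1, -3), g(2))*0 - 19 = 1*0 - 19 = 0 - 19 = -19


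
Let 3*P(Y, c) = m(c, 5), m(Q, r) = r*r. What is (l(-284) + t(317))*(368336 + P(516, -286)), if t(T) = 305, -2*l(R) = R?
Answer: 164649917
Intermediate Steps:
m(Q, r) = r²
P(Y, c) = 25/3 (P(Y, c) = (⅓)*5² = (⅓)*25 = 25/3)
l(R) = -R/2
(l(-284) + t(317))*(368336 + P(516, -286)) = (-½*(-284) + 305)*(368336 + 25/3) = (142 + 305)*(1105033/3) = 447*(1105033/3) = 164649917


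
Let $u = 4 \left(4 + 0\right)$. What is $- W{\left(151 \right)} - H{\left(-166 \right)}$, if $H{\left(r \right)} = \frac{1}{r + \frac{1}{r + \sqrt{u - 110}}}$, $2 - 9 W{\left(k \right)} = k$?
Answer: $\frac{113576109031}{6857806617} - \frac{i \sqrt{94}}{761978513} \approx 16.562 - 1.2724 \cdot 10^{-8} i$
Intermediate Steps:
$W{\left(k \right)} = \frac{2}{9} - \frac{k}{9}$
$u = 16$ ($u = 4 \cdot 4 = 16$)
$H{\left(r \right)} = \frac{1}{r + \frac{1}{r + i \sqrt{94}}}$ ($H{\left(r \right)} = \frac{1}{r + \frac{1}{r + \sqrt{16 - 110}}} = \frac{1}{r + \frac{1}{r + \sqrt{-94}}} = \frac{1}{r + \frac{1}{r + i \sqrt{94}}}$)
$- W{\left(151 \right)} - H{\left(-166 \right)} = - (\frac{2}{9} - \frac{151}{9}) - \frac{-166 + i \sqrt{94}}{1 + \left(-166\right)^{2} + i \left(-166\right) \sqrt{94}} = - (\frac{2}{9} - \frac{151}{9}) - \frac{-166 + i \sqrt{94}}{1 + 27556 - 166 i \sqrt{94}} = \left(-1\right) \left(- \frac{149}{9}\right) - \frac{-166 + i \sqrt{94}}{27557 - 166 i \sqrt{94}} = \frac{149}{9} - \frac{-166 + i \sqrt{94}}{27557 - 166 i \sqrt{94}}$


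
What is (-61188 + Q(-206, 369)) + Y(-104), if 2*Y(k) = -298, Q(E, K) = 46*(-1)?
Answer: -61383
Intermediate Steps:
Q(E, K) = -46
Y(k) = -149 (Y(k) = (½)*(-298) = -149)
(-61188 + Q(-206, 369)) + Y(-104) = (-61188 - 46) - 149 = -61234 - 149 = -61383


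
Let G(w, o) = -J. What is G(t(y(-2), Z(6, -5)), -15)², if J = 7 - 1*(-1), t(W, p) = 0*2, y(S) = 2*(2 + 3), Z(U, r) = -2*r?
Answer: 64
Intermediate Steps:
y(S) = 10 (y(S) = 2*5 = 10)
t(W, p) = 0
J = 8 (J = 7 + 1 = 8)
G(w, o) = -8 (G(w, o) = -1*8 = -8)
G(t(y(-2), Z(6, -5)), -15)² = (-8)² = 64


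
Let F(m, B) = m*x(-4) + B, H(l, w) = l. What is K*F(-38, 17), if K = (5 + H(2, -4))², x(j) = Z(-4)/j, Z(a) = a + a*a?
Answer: 6419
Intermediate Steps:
Z(a) = a + a²
x(j) = 12/j (x(j) = (-4*(1 - 4))/j = (-4*(-3))/j = 12/j)
F(m, B) = B - 3*m (F(m, B) = m*(12/(-4)) + B = m*(12*(-¼)) + B = m*(-3) + B = -3*m + B = B - 3*m)
K = 49 (K = (5 + 2)² = 7² = 49)
K*F(-38, 17) = 49*(17 - 3*(-38)) = 49*(17 + 114) = 49*131 = 6419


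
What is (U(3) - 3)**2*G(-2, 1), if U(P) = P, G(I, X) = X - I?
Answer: 0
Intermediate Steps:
(U(3) - 3)**2*G(-2, 1) = (3 - 3)**2*(1 - 1*(-2)) = 0**2*(1 + 2) = 0*3 = 0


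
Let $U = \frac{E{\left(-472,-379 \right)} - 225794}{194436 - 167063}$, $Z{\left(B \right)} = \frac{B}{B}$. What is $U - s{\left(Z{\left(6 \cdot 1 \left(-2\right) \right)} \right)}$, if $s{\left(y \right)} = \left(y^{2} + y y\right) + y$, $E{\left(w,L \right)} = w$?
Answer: $- \frac{308385}{27373} \approx -11.266$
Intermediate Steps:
$Z{\left(B \right)} = 1$
$s{\left(y \right)} = y + 2 y^{2}$ ($s{\left(y \right)} = \left(y^{2} + y^{2}\right) + y = 2 y^{2} + y = y + 2 y^{2}$)
$U = - \frac{226266}{27373}$ ($U = \frac{-472 - 225794}{194436 - 167063} = - \frac{226266}{27373} \approx -8.266$)
$U - s{\left(Z{\left(6 \cdot 1 \left(-2\right) \right)} \right)} = - \frac{226266}{27373} - 1 \left(1 + 2 \cdot 1\right) = - \frac{226266}{27373} - 1 \left(1 + 2\right) = - \frac{226266}{27373} - 1 \cdot 3 = - \frac{226266}{27373} - 3 = - \frac{308385}{27373}$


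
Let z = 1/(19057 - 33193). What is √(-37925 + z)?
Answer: I*√1894604968734/7068 ≈ 194.74*I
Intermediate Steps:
z = -1/14136 (z = 1/(-14136) = -1/14136 ≈ -7.0741e-5)
√(-37925 + z) = √(-37925 - 1/14136) = √(-536107801/14136) = I*√1894604968734/7068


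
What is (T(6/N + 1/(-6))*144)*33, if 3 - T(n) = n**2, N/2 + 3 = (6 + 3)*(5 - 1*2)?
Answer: 56991/4 ≈ 14248.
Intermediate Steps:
N = 48 (N = -6 + 2*((6 + 3)*(5 - 1*2)) = -6 + 2*(9*(5 - 2)) = -6 + 2*(9*3) = -6 + 2*27 = -6 + 54 = 48)
T(n) = 3 - n**2
(T(6/N + 1/(-6))*144)*33 = ((3 - (6/48 + 1/(-6))**2)*144)*33 = ((3 - (6*(1/48) + 1*(-1/6))**2)*144)*33 = ((3 - (1/8 - 1/6)**2)*144)*33 = ((3 - (-1/24)**2)*144)*33 = ((3 - 1*1/576)*144)*33 = ((3 - 1/576)*144)*33 = ((1727/576)*144)*33 = (1727/4)*33 = 56991/4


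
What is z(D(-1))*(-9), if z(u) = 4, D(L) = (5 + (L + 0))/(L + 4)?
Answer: -36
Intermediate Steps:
D(L) = (5 + L)/(4 + L)
z(D(-1))*(-9) = 4*(-9) = -36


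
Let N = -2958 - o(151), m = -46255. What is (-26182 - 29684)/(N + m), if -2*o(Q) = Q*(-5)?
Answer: 111732/99181 ≈ 1.1265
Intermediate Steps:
o(Q) = 5*Q/2 (o(Q) = -Q*(-5)/2 = -(-5)*Q/2 = 5*Q/2)
N = -6671/2 (N = -2958 - 5*151/2 = -2958 - 1*755/2 = -2958 - 755/2 = -6671/2 ≈ -3335.5)
(-26182 - 29684)/(N + m) = (-26182 - 29684)/(-6671/2 - 46255) = -55866/(-99181/2) = -55866*(-2/99181) = 111732/99181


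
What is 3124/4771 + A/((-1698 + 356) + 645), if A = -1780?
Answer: 10669808/3325387 ≈ 3.2086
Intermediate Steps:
3124/4771 + A/((-1698 + 356) + 645) = 3124/4771 - 1780/((-1698 + 356) + 645) = 3124*(1/4771) - 1780/(-1342 + 645) = 3124/4771 - 1780/(-697) = 3124/4771 - 1780*(-1/697) = 3124/4771 + 1780/697 = 10669808/3325387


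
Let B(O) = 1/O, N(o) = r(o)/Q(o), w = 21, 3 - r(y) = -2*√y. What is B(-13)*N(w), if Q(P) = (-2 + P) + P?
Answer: -3/520 - √21/260 ≈ -0.023395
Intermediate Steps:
r(y) = 3 + 2*√y (r(y) = 3 - (-2)*√y = 3 + 2*√y)
Q(P) = -2 + 2*P
N(o) = (3 + 2*√o)/(-2 + 2*o)
B(-13)*N(w) = ((3/2 + √21)/(-1 + 21))/(-13) = -(3/2 + √21)/(13*20) = -(3/2 + √21)/260 = -(3/40 + √21/20)/13 = -3/520 - √21/260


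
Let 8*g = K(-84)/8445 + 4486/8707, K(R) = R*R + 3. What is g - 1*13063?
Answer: -2561381347659/196081640 ≈ -13063.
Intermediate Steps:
K(R) = 3 + R² (K(R) = R² + 3 = 3 + R²)
g = 33115661/196081640 (g = ((3 + (-84)²)/8445 + 4486/8707)/8 = ((3 + 7056)*(1/8445) + 4486*(1/8707))/8 = (7059*(1/8445) + 4486/8707)/8 = (2353/2815 + 4486/8707)/8 = (⅛)*(33115661/24510205) = 33115661/196081640 ≈ 0.16889)
g - 1*13063 = 33115661/196081640 - 1*13063 = 33115661/196081640 - 13063 = -2561381347659/196081640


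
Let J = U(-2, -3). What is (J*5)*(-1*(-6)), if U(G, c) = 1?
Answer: 30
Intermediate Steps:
J = 1
(J*5)*(-1*(-6)) = (1*5)*(-1*(-6)) = 5*6 = 30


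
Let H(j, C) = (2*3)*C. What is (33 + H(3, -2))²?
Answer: 441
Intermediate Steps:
H(j, C) = 6*C
(33 + H(3, -2))² = (33 + 6*(-2))² = (33 - 12)² = 21² = 441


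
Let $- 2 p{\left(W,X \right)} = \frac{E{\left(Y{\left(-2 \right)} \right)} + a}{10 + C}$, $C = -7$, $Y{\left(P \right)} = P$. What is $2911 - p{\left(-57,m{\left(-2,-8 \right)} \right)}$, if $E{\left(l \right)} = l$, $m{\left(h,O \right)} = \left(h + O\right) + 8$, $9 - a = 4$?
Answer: $\frac{5823}{2} \approx 2911.5$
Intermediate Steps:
$a = 5$ ($a = 9 - 4 = 5$)
$m{\left(h,O \right)} = 8 + O + h$ ($m{\left(h,O \right)} = \left(O + h\right) + 8 = 8 + O + h$)
$p{\left(W,X \right)} = - \frac{1}{2}$ ($p{\left(W,X \right)} = - \frac{\left(-2 + 5\right) \frac{1}{10 - 7}}{2} = - \frac{3 \cdot \frac{1}{3}}{2} = \left(- \frac{1}{2}\right) 1 = - \frac{1}{2}$)
$2911 - p{\left(-57,m{\left(-2,-8 \right)} \right)} = 2911 - - \frac{1}{2} = 2911 + \frac{1}{2} = \frac{5823}{2}$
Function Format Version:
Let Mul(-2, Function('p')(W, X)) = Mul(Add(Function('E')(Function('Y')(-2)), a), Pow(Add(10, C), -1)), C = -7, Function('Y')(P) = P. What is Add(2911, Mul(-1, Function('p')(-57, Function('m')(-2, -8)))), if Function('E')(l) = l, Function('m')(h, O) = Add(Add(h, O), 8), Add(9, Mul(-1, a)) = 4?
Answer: Rational(5823, 2) ≈ 2911.5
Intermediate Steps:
a = 5 (a = Add(9, Mul(-1, 4)) = Add(9, -4) = 5)
Function('m')(h, O) = Add(8, O, h) (Function('m')(h, O) = Add(Add(O, h), 8) = Add(8, O, h))
Function('p')(W, X) = Rational(-1, 2) (Function('p')(W, X) = Mul(Rational(-1, 2), Mul(Add(-2, 5), Pow(Add(10, -7), -1))) = Mul(Rational(-1, 2), Mul(3, Pow(3, -1))) = Mul(Rational(-1, 2), Mul(3, Rational(1, 3))) = Mul(Rational(-1, 2), 1) = Rational(-1, 2))
Add(2911, Mul(-1, Function('p')(-57, Function('m')(-2, -8)))) = Add(2911, Mul(-1, Rational(-1, 2))) = Add(2911, Rational(1, 2)) = Rational(5823, 2)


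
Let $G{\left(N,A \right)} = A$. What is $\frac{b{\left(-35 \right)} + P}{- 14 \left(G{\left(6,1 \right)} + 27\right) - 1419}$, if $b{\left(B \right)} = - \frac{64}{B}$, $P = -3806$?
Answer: $\frac{133146}{63385} \approx 2.1006$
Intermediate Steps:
$\frac{b{\left(-35 \right)} + P}{- 14 \left(G{\left(6,1 \right)} + 27\right) - 1419} = \frac{- \frac{64}{-35} - 3806}{- 14 \left(1 + 27\right) - 1419} = \frac{\left(-64\right) \left(- \frac{1}{35}\right) - 3806}{\left(-14\right) 28 - 1419} = \frac{\frac{64}{35} - 3806}{-392 - 1419} = - \frac{133146}{35 \left(-1811\right)} = \left(- \frac{133146}{35}\right) \left(- \frac{1}{1811}\right) = \frac{133146}{63385}$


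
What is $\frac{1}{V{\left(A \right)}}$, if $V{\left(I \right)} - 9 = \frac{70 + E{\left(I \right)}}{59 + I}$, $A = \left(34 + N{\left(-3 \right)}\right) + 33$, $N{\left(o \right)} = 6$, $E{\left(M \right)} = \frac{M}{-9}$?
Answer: $\frac{1188}{11249} \approx 0.10561$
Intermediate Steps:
$E{\left(M \right)} = - \frac{M}{9}$ ($E{\left(M \right)} = M \left(- \frac{1}{9}\right) = - \frac{M}{9}$)
$A = 73$ ($A = \left(34 + 6\right) + 33 = 40 + 33 = 73$)
$V{\left(I \right)} = 9 + \frac{70 - \frac{I}{9}}{59 + I}$
$\frac{1}{V{\left(A \right)}} = \frac{1}{\frac{1}{9} \frac{1}{59 + 73} \left(5409 + 80 \cdot 73\right)} = \frac{1}{\frac{1}{9} \cdot \frac{1}{132} \left(5409 + 5840\right)} = \frac{1}{\frac{1}{9} \cdot \frac{1}{132} \cdot 11249} = \frac{1}{\frac{11249}{1188}} = \frac{1188}{11249}$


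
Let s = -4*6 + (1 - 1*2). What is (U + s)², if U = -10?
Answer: 1225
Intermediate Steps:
s = -25 (s = -24 + (1 - 2) = -24 - 1 = -25)
(U + s)² = (-10 - 25)² = (-35)² = 1225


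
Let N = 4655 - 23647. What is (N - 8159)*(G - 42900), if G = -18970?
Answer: 1679832370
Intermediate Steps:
N = -18992
(N - 8159)*(G - 42900) = (-18992 - 8159)*(-18970 - 42900) = -27151*(-61870) = 1679832370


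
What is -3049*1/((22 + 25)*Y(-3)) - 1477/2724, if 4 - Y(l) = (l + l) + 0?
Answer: -4499833/640140 ≈ -7.0294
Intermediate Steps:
Y(l) = 4 - 2*l (Y(l) = 4 - ((l + l) + 0) = 4 - (2*l + 0) = 4 - 2*l)
-3049*1/((22 + 25)*Y(-3)) - 1477/2724 = -3049*1/((4 - 2*(-3))*(22 + 25)) - 1477/2724 = -3049*1/(47*(4 + 6)) - 1477*1/2724 = -3049/(47*10) - 1477/2724 = -3049/470 - 1477/2724 = -4499833/640140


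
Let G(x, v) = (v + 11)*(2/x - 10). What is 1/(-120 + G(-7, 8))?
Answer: -7/2208 ≈ -0.0031703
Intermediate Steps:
G(x, v) = (-10 + 2/x)*(11 + v) (G(x, v) = (11 + v)*(-10 + 2/x) = (-10 + 2/x)*(11 + v))
1/(-120 + G(-7, 8)) = 1/(-120 + 2*(11 + 8 - 5*(-7)*(11 + 8))/(-7)) = 1/(-120 + 2*(-1/7)*(11 + 8 - 5*(-7)*19)) = 1/(-120 + 2*(-1/7)*(11 + 8 + 665)) = 1/(-120 + 2*(-1/7)*684) = 1/(-120 - 1368/7) = 1/(-2208/7) = -7/2208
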